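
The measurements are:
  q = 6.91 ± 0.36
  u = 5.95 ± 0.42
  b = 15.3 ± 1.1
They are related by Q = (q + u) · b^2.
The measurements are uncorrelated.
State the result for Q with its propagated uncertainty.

3010 ± 452

Let w = q + u = 12.9. δw = √(δq² + δu²) = √(0.130 + 0.176) = 0.553, so δw/w = 0.0430.
Q is then a monomial in w, b:
δQ/Q = √((δw/w)² + (2·δb/b)²) = √(0.00185 + 0.0207) = 0.150
Q = 3010, so δQ = 0.150 × 3010 = 452.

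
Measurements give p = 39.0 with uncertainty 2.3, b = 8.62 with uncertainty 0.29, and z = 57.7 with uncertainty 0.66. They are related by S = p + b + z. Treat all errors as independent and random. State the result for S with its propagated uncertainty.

105 ± 2.41

Each term contributes (cᵢ δxᵢ)² to (δS)²:
  (δp)² = 5.29;  (δb)² = 0.0841;  (δz)² = 0.436
δS = √(5.81) = 2.41
S = 105.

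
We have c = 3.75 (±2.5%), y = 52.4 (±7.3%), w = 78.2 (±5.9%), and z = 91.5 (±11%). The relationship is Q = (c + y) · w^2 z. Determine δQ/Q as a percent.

Let u = c + y = 56.1. δu = √(δc² + δy²) = √(0.00879 + 14.6) = 3.83, so δu/u = 0.0681.
Q is then a monomial in u, w, z:
δQ/Q = √((δu/u)² + (2·δw/w)² + (1·δz/z)²) = √(0.00464 + 0.0139 + 0.0121) = 0.175

17.5%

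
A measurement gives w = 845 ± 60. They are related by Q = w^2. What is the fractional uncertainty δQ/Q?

Relative error in a monomial: (δQ/Q)² = Σ (nᵢ · δxᵢ/xᵢ)².
  (2·δw/w)² = (2×0.0710)² = 0.0202
δQ/Q = √(0.0202) = 0.142

0.142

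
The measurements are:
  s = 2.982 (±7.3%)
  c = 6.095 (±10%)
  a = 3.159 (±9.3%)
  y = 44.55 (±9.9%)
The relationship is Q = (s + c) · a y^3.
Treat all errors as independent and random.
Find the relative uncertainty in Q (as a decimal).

Let u = s + c = 9.077. δu = √(δs² + δc²) = √(0.0474 + 0.371) = 0.647, so δu/u = 0.0713.
Q is then a monomial in u, a, y:
δQ/Q = √((δu/u)² + (1·δa/a)² + (3·δy/y)²) = √(0.00508 + 0.00865 + 0.0882) = 0.319

0.319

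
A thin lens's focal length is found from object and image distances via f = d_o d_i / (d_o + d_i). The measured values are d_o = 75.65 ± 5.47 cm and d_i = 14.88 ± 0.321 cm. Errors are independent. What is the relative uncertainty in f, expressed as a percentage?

2.16%

∂f/∂d_o = (d_i/(d_o+d_i))² = 0.0270;  ∂f/∂d_i = (d_o/(d_o+d_i))² = 0.698
δf = √((∂f/∂d_o · δd_o)² + (∂f/∂d_i · δd_i)²) = √(0.0218 + 0.0502) = 0.268 cm
f = 12.43 cm, so δf/f = 0.268/12.43 = 0.0216.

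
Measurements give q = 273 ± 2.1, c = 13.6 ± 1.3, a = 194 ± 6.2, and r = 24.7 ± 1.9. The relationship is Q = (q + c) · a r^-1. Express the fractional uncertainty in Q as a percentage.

Let u = q + c = 287. δu = √(δq² + δc²) = √(4.41 + 1.69) = 2.47, so δu/u = 0.00862.
Q is then a monomial in u, a, r:
δQ/Q = √((δu/u)² + (1·δa/a)² + (-1·δr/r)²) = √(7.43e-05 + 0.00102 + 0.00592) = 0.0837

8.37%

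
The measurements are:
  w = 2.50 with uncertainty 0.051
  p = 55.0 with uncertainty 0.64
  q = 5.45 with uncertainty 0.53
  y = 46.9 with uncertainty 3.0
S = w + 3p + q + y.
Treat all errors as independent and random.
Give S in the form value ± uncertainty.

Sums and differences: (δS)² = Σ (cᵢ δxᵢ)².
  (δw)² = 0.00260;  (3·δp)² = 3.69;  (δq)² = 0.281;  (δy)² = 9.00
δS = √(13.0) = 3.60
S = 220.

220 ± 3.60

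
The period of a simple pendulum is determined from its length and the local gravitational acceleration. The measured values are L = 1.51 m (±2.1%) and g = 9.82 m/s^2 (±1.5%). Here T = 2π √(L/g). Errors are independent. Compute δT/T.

Relative error in a monomial: (δT/T)² = Σ (nᵢ · δxᵢ/xᵢ)².
  (½·δL/L)² = (0.5×0.0210)² = 0.000110;  (−½·δg/g)² = (-0.5×0.0150)² = 5.62e-05
δT/T = √(0.000166) = 0.0129

0.0129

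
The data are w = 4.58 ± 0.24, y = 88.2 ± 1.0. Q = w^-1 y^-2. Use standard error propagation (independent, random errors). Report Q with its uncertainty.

Each factor contributes (exponent × relative error)² to (δQ/Q)²:
  (-1·δw/w)² = (-1×0.0524)² = 0.00275;  (-2·δy/y)² = (-2×0.0113)² = 0.000514
δQ/Q = √(0.00326) = 0.0571
Q = 2.81e-05, so δQ = 0.0571 × 2.81e-05 = 1.6e-06.

(2.81 ± 0.160) × 10^-5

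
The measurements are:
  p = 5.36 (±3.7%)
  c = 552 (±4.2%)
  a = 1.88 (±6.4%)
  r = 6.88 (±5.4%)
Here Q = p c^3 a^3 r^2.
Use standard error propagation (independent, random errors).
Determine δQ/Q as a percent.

Relative error in a monomial: (δQ/Q)² = Σ (nᵢ · δxᵢ/xᵢ)².
  (1·δp/p)² = (1×0.0370)² = 0.00137;  (3·δc/c)² = (3×0.0420)² = 0.0159;  (3·δa/a)² = (3×0.0640)² = 0.0369;  (2·δr/r)² = (2×0.0540)² = 0.0117
δQ/Q = √(0.0658) = 0.256

25.6%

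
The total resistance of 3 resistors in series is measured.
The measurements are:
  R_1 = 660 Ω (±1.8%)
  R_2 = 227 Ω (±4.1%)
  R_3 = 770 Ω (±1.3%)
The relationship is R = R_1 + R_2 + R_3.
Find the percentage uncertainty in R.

Each term contributes (cᵢ δxᵢ)² to (δR)²:
  (δR_1)² = 141;  (δR_2)² = 86.6;  (δR_3)² = 100
δR = √(328) = 18.1 Ω
R = 1660 Ω, so δR/R = 18.1/1660 = 0.0109.

1.09%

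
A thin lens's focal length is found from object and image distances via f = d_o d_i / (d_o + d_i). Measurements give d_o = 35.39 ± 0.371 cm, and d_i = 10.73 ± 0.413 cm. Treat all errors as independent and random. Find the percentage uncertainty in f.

∂f/∂d_o = (d_i/(d_o+d_i))² = 0.0541;  ∂f/∂d_i = (d_o/(d_o+d_i))² = 0.589
δf = √((∂f/∂d_o · δd_o)² + (∂f/∂d_i · δd_i)²) = √(0.000403 + 0.0591) = 0.244 cm
f = 8.234 cm, so δf/f = 0.244/8.234 = 0.0296.

2.96%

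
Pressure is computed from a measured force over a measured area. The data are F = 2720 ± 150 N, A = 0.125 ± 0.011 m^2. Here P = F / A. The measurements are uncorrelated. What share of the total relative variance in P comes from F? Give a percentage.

(δP/P)² = (1·δF/F)² + (-1·δA/A)²
  F term: (1×0.0551)² = 0.00304
  A term: (-1×0.0880)² = 0.00774
Total = 0.0108. Share from F = 0.00304/0.0108 = 0.282.

28.2%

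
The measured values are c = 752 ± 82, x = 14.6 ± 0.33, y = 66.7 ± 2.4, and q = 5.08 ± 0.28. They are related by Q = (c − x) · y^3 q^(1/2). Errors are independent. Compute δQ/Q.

Let u = c − x = 737. δu = √(δc² + δx²) = √(6720 + 0.109) = 82.0, so δu/u = 0.111.
Q is then a monomial in u, y, q:
δQ/Q = √((δu/u)² + (3·δy/y)² + (½·δq/q)²) = √(0.0124 + 0.0117 + 0.000760) = 0.157

0.157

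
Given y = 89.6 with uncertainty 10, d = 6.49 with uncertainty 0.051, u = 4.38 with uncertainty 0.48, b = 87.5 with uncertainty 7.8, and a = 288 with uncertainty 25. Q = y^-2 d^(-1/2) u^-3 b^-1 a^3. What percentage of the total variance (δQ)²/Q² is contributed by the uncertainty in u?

(δQ/Q)² = (-2·δy/y)² + (−½·δd/d)² + (-3·δu/u)² + (-1·δb/b)² + (3·δa/a)²
  y term: (-2×0.112)² = 0.0498
  d term: (-0.5×0.00786)² = 1.54e-05
  u term: (-3×0.110)² = 0.108
  b term: (-1×0.0891)² = 0.00795
  a term: (3×0.0868)² = 0.0678
Total = 0.234. Share from u = 0.108/0.234 = 0.463.

46.3%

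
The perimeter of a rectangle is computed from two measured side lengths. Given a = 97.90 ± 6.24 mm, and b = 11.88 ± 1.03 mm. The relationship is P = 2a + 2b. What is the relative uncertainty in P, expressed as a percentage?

Each term contributes (cᵢ δxᵢ)² to (δP)²:
  (2·δa)² = 156;  (2·δb)² = 4.24
δP = √(160) = 12.6 mm
P = 219.6 mm, so δP/P = 12.6/219.6 = 0.0576.

5.76%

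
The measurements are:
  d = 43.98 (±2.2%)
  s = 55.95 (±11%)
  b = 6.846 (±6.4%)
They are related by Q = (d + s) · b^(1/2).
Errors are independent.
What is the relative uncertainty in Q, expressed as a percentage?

7.01%

Let u = d + s = 99.93. δu = √(δd² + δs²) = √(0.936 + 37.9) = 6.23, so δu/u = 0.0623.
Q is then a monomial in u, b:
δQ/Q = √((δu/u)² + (½·δb/b)²) = √(0.00389 + 0.00102) = 0.0701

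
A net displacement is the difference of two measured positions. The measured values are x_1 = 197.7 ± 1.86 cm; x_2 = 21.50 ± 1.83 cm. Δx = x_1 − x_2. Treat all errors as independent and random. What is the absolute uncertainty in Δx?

2.61 cm

Δx is a linear combination, so absolute uncertainties add in quadrature:
  (δx_1)² = 3.46;  (δx_2)² = 3.35
δΔx = √(6.81) = 2.61 cm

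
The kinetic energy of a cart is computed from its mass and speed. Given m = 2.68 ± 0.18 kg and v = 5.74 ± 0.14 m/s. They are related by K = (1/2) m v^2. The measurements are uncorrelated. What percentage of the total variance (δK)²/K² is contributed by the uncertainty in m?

65.5%

(δK/K)² = (1·δm/m)² + (2·δv/v)²
  m term: (1×0.0672)² = 0.00451
  v term: (2×0.0244)² = 0.00238
Total = 0.00689. Share from m = 0.00451/0.00689 = 0.655.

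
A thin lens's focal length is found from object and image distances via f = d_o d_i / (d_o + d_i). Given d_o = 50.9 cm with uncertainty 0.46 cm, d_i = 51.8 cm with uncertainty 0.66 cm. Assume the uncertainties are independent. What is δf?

0.200 cm

∂f/∂d_o = (d_i/(d_o+d_i))² = 0.254;  ∂f/∂d_i = (d_o/(d_o+d_i))² = 0.246
δf = √((∂f/∂d_o · δd_o)² + (∂f/∂d_i · δd_i)²) = √(0.0137 + 0.0263) = 0.200 cm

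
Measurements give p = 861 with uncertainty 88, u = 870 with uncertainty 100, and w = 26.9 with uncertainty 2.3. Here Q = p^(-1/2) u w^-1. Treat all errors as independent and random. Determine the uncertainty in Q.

0.168

Relative error in a monomial: (δQ/Q)² = Σ (nᵢ · δxᵢ/xᵢ)².
  (−½·δp/p)² = (-0.5×0.102)² = 0.00261;  (1·δu/u)² = (1×0.115)² = 0.0132;  (-1·δw/w)² = (-1×0.0855)² = 0.00731
δQ/Q = √(0.0231) = 0.152
Q = 1.10, so δQ = 0.152 × 1.10 = 0.168.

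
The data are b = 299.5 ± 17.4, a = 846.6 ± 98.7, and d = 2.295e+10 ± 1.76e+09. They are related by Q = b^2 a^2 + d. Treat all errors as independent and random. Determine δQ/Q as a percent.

Let p = b^2·a^2 = 6.429e+10. δp/p = √((2·δb/b)² + (2·δa/a)²) = √(0.0135 + 0.0544) = 0.261, so δp = 1.67e+10.
Q = p + d: δQ = √(δp² + δd²) = √(2.81e+20 + 3.1e+18) = 1.68e+10
Q = 8.724e+10, so δQ/Q = 1.68e+10/8.724e+10 = 0.193.

19.3%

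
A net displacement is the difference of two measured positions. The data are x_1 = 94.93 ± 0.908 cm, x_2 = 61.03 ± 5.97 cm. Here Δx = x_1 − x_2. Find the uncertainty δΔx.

6.04 cm

Δx is a linear combination, so absolute uncertainties add in quadrature:
  (δx_1)² = 0.824;  (δx_2)² = 35.6
δΔx = √(36.5) = 6.04 cm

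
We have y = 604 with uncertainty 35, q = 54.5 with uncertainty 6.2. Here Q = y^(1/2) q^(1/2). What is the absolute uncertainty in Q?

Products/powers → add relative errors in quadrature, weighted by exponent:
  (½·δy/y)² = (0.5×0.0579)² = 0.000839;  (½·δq/q)² = (0.5×0.114)² = 0.00324
δQ/Q = √(0.00407) = 0.0638
Q = 181, so δQ = 0.0638 × 181 = 11.6.

11.6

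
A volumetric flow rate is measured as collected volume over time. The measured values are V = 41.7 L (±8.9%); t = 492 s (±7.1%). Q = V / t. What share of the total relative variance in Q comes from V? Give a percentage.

61.1%

(δQ/Q)² = (1·δV/V)² + (-1·δt/t)²
  V term: (1×0.0890)² = 0.00792
  t term: (-1×0.0710)² = 0.00504
Total = 0.0130. Share from V = 0.00792/0.0130 = 0.611.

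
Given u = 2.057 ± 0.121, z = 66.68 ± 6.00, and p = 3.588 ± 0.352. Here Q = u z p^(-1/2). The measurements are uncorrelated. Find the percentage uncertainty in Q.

11.8%

For a monomial Q ∝ u, z, p^(-1/2), fractional errors add in quadrature:
  (1·δu/u)² = (1×0.0588)² = 0.00346;  (1·δz/z)² = (1×0.0900)² = 0.00810;  (−½·δp/p)² = (-0.5×0.0981)² = 0.00241
δQ/Q = √(0.0140) = 0.118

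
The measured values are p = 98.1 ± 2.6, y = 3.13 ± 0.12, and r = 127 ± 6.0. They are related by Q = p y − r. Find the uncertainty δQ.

15.5

Let w = p·y = 307. δw/w = √((1·δp/p)² + (1·δy/y)²) = √(0.000702 + 0.00147) = 0.0466, so δw = 14.3.
Q = w − r: δQ = √(δw² + δr²) = √(205 + 36.0) = 15.5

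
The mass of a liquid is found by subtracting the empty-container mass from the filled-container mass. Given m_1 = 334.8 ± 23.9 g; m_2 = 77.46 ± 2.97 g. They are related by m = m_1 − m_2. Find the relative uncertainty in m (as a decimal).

Each term contributes (cᵢ δxᵢ)² to (δm)²:
  (δm_1)² = 571;  (δm_2)² = 8.82
δm = √(580) = 24.1 g
m = 257.3 g, so δm/m = 24.1/257.3 = 0.0936.

0.0936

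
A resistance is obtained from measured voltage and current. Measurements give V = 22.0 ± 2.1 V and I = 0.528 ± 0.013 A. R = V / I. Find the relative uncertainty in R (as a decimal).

For a monomial R ∝ V, I^-1, fractional errors add in quadrature:
  (1·δV/V)² = (1×0.0955)² = 0.00911;  (-1·δI/I)² = (-1×0.0246)² = 0.000606
δR/R = √(0.00972) = 0.0986

0.0986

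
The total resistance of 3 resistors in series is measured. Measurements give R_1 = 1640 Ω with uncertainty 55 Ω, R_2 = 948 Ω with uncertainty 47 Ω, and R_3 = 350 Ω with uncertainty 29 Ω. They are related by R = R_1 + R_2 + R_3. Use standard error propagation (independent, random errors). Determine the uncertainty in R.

77.9 Ω

Sums and differences: (δR)² = Σ (cᵢ δxᵢ)².
  (δR_1)² = 3020;  (δR_2)² = 2210;  (δR_3)² = 841
δR = √(6080) = 77.9 Ω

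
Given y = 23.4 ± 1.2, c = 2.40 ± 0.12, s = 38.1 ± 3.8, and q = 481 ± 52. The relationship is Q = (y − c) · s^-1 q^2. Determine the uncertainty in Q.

Let u = y − c = 21.0. δu = √(δy² + δc²) = √(1.44 + 0.0144) = 1.21, so δu/u = 0.0574.
Q is then a monomial in u, s, q:
δQ/Q = √((δu/u)² + (-1·δs/s)² + (2·δq/q)²) = √(0.00330 + 0.00995 + 0.0467) = 0.245
Q = 1.28e+05, so δQ = 0.245 × 1.28e+05 = 31200.

31200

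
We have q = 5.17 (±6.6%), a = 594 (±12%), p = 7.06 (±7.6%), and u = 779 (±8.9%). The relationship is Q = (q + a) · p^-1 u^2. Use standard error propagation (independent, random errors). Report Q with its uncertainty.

Let w = q + a = 599. δw = √(δq² + δa²) = √(0.116 + 5080) = 71.3, so δw/w = 0.119.
Q is then a monomial in w, p, u:
δQ/Q = √((δw/w)² + (-1·δp/p)² + (2·δu/u)²) = √(0.0142 + 0.00578 + 0.0317) = 0.227
Q = 5.15e+07, so δQ = 0.227 × 5.15e+07 = 1.17e+07.

(5.15 ± 1.17) × 10^7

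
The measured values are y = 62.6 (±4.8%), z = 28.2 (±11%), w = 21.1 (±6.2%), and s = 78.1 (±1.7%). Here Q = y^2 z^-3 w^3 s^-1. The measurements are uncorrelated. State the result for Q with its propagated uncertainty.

21.0 ± 8.22

Each factor contributes (exponent × relative error)² to (δQ/Q)²:
  (2·δy/y)² = (2×0.0480)² = 0.00922;  (-3·δz/z)² = (-3×0.110)² = 0.109;  (3·δw/w)² = (3×0.0620)² = 0.0346;  (-1·δs/s)² = (-1×0.0170)² = 0.000289
δQ/Q = √(0.153) = 0.391
Q = 21.0, so δQ = 0.391 × 21.0 = 8.22.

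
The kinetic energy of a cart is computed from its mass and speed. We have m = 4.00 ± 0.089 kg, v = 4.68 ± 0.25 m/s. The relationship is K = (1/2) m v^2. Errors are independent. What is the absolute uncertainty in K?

4.78 J

Products/powers → add relative errors in quadrature, weighted by exponent:
  (1·δm/m)² = (1×0.0222)² = 0.000495;  (2·δv/v)² = (2×0.0534)² = 0.0114
δK/K = √(0.0119) = 0.109
K = 43.8 J, so δK = 0.109 × 43.8 = 4.78 J.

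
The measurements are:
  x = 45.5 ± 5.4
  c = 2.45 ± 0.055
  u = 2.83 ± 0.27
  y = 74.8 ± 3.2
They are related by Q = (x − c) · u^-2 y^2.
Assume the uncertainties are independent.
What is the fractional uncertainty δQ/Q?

Let w = x − c = 43.0. δw = √(δx² + δc²) = √(29.2 + 0.00302) = 5.40, so δw/w = 0.125.
Q is then a monomial in w, u, y:
δQ/Q = √((δw/w)² + (-2·δu/u)² + (2·δy/y)²) = √(0.0157 + 0.0364 + 0.00732) = 0.244

0.244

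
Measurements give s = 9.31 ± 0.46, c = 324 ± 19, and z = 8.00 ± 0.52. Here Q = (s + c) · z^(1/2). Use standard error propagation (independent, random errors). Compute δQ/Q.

0.0656

Let u = s + c = 333. δu = √(δs² + δc²) = √(0.212 + 361) = 19.0, so δu/u = 0.0570.
Q is then a monomial in u, z:
δQ/Q = √((δu/u)² + (½·δz/z)²) = √(0.00325 + 0.00106) = 0.0656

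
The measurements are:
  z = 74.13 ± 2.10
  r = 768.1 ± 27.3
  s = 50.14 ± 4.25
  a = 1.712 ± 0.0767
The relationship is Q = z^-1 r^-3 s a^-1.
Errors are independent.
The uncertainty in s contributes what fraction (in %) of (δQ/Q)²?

(δQ/Q)² = (-1·δz/z)² + (-3·δr/r)² + (1·δs/s)² + (-1·δa/a)²
  z term: (-1×0.0283)² = 0.000803
  r term: (-3×0.0355)² = 0.0114
  s term: (1×0.0848)² = 0.00718
  a term: (-1×0.0448)² = 0.00201
Total = 0.0214. Share from s = 0.00718/0.0214 = 0.336.

33.6%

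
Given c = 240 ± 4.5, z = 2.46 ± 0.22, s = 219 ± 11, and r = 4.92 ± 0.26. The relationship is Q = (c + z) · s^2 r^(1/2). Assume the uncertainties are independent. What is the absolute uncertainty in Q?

Let u = c + z = 242. δu = √(δc² + δz²) = √(20.2 + 0.0484) = 4.51, so δu/u = 0.0186.
Q is then a monomial in u, s, r:
δQ/Q = √((δu/u)² + (2·δs/s)² + (½·δr/r)²) = √(0.000345 + 0.0101 + 0.000698) = 0.106
Q = 2.58e+07, so δQ = 0.106 × 2.58e+07 = 2.72e+06.

2.72e+06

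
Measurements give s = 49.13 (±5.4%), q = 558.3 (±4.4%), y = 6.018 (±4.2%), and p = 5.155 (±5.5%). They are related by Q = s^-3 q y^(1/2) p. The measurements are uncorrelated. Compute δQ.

Relative error in a monomial: (δQ/Q)² = Σ (nᵢ · δxᵢ/xᵢ)².
  (-3·δs/s)² = (-3×0.0540)² = 0.0262;  (1·δq/q)² = (1×0.0440)² = 0.00194;  (½·δy/y)² = (0.5×0.0420)² = 0.000441;  (1·δp/p)² = (1×0.0550)² = 0.00302
δQ/Q = √(0.0316) = 0.178
Q = 0.05954, so δQ = 0.178 × 0.05954 = 0.0106.

0.0106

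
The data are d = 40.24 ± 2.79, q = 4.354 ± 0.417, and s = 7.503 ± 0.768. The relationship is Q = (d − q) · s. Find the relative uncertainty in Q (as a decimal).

0.129

Let u = d − q = 35.89. δu = √(δd² + δq²) = √(7.78 + 0.174) = 2.82, so δu/u = 0.0786.
Q is then a monomial in u, s:
δQ/Q = √((δu/u)² + (1·δs/s)²) = √(0.00618 + 0.0105) = 0.129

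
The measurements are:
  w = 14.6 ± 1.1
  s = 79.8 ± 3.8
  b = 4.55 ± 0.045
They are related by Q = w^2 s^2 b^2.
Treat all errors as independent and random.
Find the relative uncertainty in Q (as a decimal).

Since Q is a product/quotient, work with relative uncertainties:
  (2·δw/w)² = (2×0.0753)² = 0.0227;  (2·δs/s)² = (2×0.0476)² = 0.00907;  (2·δb/b)² = (2×0.00989)² = 0.000391
δQ/Q = √(0.0322) = 0.179

0.179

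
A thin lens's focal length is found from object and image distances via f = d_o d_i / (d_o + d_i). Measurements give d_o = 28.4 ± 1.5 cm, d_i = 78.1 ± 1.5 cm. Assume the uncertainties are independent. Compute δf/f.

0.0391

∂f/∂d_o = (d_i/(d_o+d_i))² = 0.538;  ∂f/∂d_i = (d_o/(d_o+d_i))² = 0.0711
δf = √((∂f/∂d_o · δd_o)² + (∂f/∂d_i · δd_i)²) = √(0.651 + 0.0114) = 0.814 cm
f = 20.8 cm, so δf/f = 0.814/20.8 = 0.0391.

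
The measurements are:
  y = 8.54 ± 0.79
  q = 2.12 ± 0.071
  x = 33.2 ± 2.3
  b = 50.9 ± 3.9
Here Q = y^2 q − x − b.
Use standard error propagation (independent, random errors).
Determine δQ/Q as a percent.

Let p = y^2·q = 155. δp/p = √((2·δy/y)² + (1·δq/q)²) = √(0.0342 + 0.00112) = 0.188, so δp = 29.1.
Q = p − x − b: δQ = √(δp² + δx² + δb²) = √(845 + 5.29 + 15.2) = 29.4
Q = 70.5, so δQ/Q = 29.4/70.5 = 0.417.

41.7%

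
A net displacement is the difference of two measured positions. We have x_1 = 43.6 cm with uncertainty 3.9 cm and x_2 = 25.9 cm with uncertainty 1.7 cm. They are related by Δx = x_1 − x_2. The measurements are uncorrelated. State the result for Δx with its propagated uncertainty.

17.7 ± 4.25 cm

Δx is a linear combination, so absolute uncertainties add in quadrature:
  (δx_1)² = 15.2;  (δx_2)² = 2.89
δΔx = √(18.1) = 4.25 cm
Δx = 17.7 cm.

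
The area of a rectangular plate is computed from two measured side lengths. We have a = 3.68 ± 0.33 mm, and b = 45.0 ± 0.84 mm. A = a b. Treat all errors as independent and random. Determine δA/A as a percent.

9.16%

Each factor contributes (exponent × relative error)² to (δA/A)²:
  (1·δa/a)² = (1×0.0897)² = 0.00804;  (1·δb/b)² = (1×0.0187)² = 0.000348
δA/A = √(0.00839) = 0.0916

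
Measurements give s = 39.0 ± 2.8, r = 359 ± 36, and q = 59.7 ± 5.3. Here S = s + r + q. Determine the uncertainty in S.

For a sum/difference, combine absolute errors in quadrature:
  (δs)² = 7.84;  (δr)² = 1300;  (δq)² = 28.1
δS = √(1330) = 36.5

36.5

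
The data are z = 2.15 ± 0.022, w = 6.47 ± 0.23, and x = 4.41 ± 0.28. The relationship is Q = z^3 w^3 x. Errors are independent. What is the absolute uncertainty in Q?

Each factor contributes (exponent × relative error)² to (δQ/Q)²:
  (3·δz/z)² = (3×0.0102)² = 0.000942;  (3·δw/w)² = (3×0.0355)² = 0.0114;  (1·δx/x)² = (1×0.0635)² = 0.00403
δQ/Q = √(0.0163) = 0.128
Q = 11900, so δQ = 0.128 × 11900 = 1520.

1520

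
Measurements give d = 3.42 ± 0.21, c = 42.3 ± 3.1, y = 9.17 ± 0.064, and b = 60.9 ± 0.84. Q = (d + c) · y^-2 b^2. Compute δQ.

Let u = d + c = 45.7. δu = √(δd² + δc²) = √(0.0441 + 9.61) = 3.11, so δu/u = 0.0680.
Q is then a monomial in u, y, b:
δQ/Q = √((δu/u)² + (-2·δy/y)² + (2·δb/b)²) = √(0.00462 + 0.000195 + 0.000761) = 0.0747
Q = 2020, so δQ = 0.0747 × 2020 = 151.

151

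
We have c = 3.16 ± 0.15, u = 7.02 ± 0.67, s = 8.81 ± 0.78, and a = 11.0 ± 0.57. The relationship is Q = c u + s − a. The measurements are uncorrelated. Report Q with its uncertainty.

Let p = c·u = 22.2. δp/p = √((1·δc/c)² + (1·δu/u)²) = √(0.00225 + 0.00911) = 0.107, so δp = 2.36.
Q = p + s − a: δQ = √(δp² + δs² + δa²) = √(5.59 + 0.608 + 0.325) = 2.55
Q = 20.0.

20.0 ± 2.55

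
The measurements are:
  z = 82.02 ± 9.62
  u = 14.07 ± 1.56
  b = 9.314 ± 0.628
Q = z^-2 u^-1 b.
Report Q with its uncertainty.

Relative error in a monomial: (δQ/Q)² = Σ (nᵢ · δxᵢ/xᵢ)².
  (-2·δz/z)² = (-2×0.117)² = 0.0550;  (-1·δu/u)² = (-1×0.111)² = 0.0123;  (1·δb/b)² = (1×0.0674)² = 0.00455
δQ/Q = √(0.0719) = 0.268
Q = 9.84e-05, so δQ = 0.268 × 9.84e-05 = 2.64e-05.

(9.840 ± 2.64) × 10^-5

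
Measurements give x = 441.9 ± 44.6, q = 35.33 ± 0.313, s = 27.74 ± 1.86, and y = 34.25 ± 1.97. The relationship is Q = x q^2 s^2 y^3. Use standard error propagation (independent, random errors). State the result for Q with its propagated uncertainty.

Since Q is a product/quotient, work with relative uncertainties:
  (1·δx/x)² = (1×0.101)² = 0.0102;  (2·δq/q)² = (2×0.00886)² = 0.000314;  (2·δs/s)² = (2×0.0671)² = 0.0180;  (3·δy/y)² = (3×0.0575)² = 0.0298
δQ/Q = √(0.0583) = 0.241
Q = 1.705e+13, so δQ = 0.241 × 1.705e+13 = 4.12e+12.

(1.705 ± 0.412) × 10^13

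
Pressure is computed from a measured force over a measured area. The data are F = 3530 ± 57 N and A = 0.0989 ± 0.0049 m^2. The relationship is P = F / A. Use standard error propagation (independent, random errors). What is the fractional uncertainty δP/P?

P is a product of powers, so relative uncertainties combine in quadrature:
  (1·δF/F)² = (1×0.0161)² = 0.000261;  (-1·δA/A)² = (-1×0.0495)² = 0.00245
δP/P = √(0.00272) = 0.0521

0.0521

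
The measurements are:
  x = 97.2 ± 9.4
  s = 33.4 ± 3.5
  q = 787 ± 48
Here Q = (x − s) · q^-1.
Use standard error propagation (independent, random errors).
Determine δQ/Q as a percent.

Let u = x − s = 63.8. δu = √(δx² + δs²) = √(88.4 + 12.2) = 10.0, so δu/u = 0.157.
Q is then a monomial in u, q:
δQ/Q = √((δu/u)² + (-1·δq/q)²) = √(0.0247 + 0.00372) = 0.169

16.9%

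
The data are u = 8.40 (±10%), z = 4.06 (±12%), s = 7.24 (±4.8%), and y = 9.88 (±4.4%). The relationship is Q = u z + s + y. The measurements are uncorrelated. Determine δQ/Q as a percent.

Let p = u·z = 34.1. δp/p = √((1·δu/u)² + (1·δz/z)²) = √(0.0100 + 0.0144) = 0.156, so δp = 5.33.
Q = p + s + y: δQ = √(δp² + δs² + δy²) = √(28.4 + 0.121 + 0.189) = 5.36
Q = 51.2, so δQ/Q = 5.36/51.2 = 0.105.

10.5%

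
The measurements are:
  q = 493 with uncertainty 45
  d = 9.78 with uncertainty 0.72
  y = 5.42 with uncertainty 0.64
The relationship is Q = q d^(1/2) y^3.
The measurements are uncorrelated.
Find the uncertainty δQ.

Q is a product of powers, so relative uncertainties combine in quadrature:
  (1·δq/q)² = (1×0.0913)² = 0.00833;  (½·δd/d)² = (0.5×0.0736)² = 0.00135;  (3·δy/y)² = (3×0.118)² = 0.125
δQ/Q = √(0.135) = 0.368
Q = 2.45e+05, so δQ = 0.368 × 2.45e+05 = 90300.

90300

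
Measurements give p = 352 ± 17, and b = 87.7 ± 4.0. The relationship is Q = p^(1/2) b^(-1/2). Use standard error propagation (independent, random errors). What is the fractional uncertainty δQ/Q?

Q is a product of powers, so relative uncertainties combine in quadrature:
  (½·δp/p)² = (0.5×0.0483)² = 0.000583;  (−½·δb/b)² = (-0.5×0.0456)² = 0.000520
δQ/Q = √(0.00110) = 0.0332

0.0332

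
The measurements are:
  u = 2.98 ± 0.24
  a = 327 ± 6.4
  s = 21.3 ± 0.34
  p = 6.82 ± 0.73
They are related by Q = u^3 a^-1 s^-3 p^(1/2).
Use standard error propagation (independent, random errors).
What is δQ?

Each factor contributes (exponent × relative error)² to (δQ/Q)²:
  (3·δu/u)² = (3×0.0805)² = 0.0584;  (-1·δa/a)² = (-1×0.0196)² = 0.000383;  (-3·δs/s)² = (-3×0.0160)² = 0.00229;  (½·δp/p)² = (0.5×0.107)² = 0.00286
δQ/Q = √(0.0639) = 0.253
Q = 2.19e-05, so δQ = 0.253 × 2.19e-05 = 5.53e-06.

5.53e-06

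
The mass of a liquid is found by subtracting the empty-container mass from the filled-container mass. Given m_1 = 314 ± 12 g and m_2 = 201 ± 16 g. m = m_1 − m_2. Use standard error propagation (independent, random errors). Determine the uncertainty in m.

For a sum/difference, combine absolute errors in quadrature:
  (δm_1)² = 144;  (δm_2)² = 256
δm = √(400) = 20.0 g

20.0 g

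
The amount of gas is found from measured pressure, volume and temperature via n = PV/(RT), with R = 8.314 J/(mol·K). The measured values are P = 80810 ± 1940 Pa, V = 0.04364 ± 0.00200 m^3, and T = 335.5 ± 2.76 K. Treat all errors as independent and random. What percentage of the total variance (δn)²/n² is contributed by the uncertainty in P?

(δn/n)² = (1·δP/P)² + (1·δV/V)² + (-1·δT/T)²
  P term: (1×0.0240)² = 0.000576
  V term: (1×0.0458)² = 0.00210
  T term: (-1×0.00823)² = 6.77e-05
Total = 0.00274. Share from P = 0.000576/0.00274 = 0.210.

21.0%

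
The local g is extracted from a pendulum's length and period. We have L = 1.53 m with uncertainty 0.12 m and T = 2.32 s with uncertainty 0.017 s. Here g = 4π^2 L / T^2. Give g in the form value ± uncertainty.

Since g is a product/quotient, work with relative uncertainties:
  (1·δL/L)² = (1×0.0784)² = 0.00615;  (-2·δT/T)² = (-2×0.00733)² = 0.000215
δg/g = √(0.00637) = 0.0798
g = 11.2 m/s^2, so δg = 0.0798 × 11.2 = 0.895 m/s^2.

11.2 ± 0.895 m/s^2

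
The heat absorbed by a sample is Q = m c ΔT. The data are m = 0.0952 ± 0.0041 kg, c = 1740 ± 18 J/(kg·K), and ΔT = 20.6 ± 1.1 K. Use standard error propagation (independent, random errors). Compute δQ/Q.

Each factor contributes (exponent × relative error)² to (δQ/Q)²:
  (1·δm/m)² = (1×0.0431)² = 0.00185;  (1·δc/c)² = (1×0.0103)² = 0.000107;  (1·δΔT/ΔT)² = (1×0.0534)² = 0.00285
δQ/Q = √(0.00481) = 0.0694

0.0694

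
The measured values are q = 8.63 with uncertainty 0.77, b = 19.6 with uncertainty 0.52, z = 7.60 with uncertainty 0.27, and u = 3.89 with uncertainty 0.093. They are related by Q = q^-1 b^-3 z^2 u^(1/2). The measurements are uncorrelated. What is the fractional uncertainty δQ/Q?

Each factor contributes (exponent × relative error)² to (δQ/Q)²:
  (-1·δq/q)² = (-1×0.0892)² = 0.00796;  (-3·δb/b)² = (-3×0.0265)² = 0.00633;  (2·δz/z)² = (2×0.0355)² = 0.00505;  (½·δu/u)² = (0.5×0.0239)² = 0.000143
δQ/Q = √(0.0195) = 0.140

0.140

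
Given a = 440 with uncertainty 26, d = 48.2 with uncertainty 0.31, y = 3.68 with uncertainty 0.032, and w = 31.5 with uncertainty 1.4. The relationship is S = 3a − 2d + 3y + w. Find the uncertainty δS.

Sums and differences: (δS)² = Σ (cᵢ δxᵢ)².
  (3·δa)² = 6080;  (2·δd)² = 0.384;  (3·δy)² = 0.00922;  (δw)² = 1.96
δS = √(6090) = 78.0

78.0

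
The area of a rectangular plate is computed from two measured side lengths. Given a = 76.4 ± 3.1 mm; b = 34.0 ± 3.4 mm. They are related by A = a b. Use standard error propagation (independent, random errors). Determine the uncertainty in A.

280 mm^2

Relative error in a monomial: (δA/A)² = Σ (nᵢ · δxᵢ/xᵢ)².
  (1·δa/a)² = (1×0.0406)² = 0.00165;  (1·δb/b)² = (1×0.100)² = 0.0100
δA/A = √(0.0116) = 0.108
A = 2600 mm^2, so δA = 0.108 × 2600 = 280 mm^2.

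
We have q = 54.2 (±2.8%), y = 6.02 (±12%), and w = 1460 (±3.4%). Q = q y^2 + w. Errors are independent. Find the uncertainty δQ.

477

Let p = q·y^2 = 1960. δp/p = √((1·δq/q)² + (2·δy/y)²) = √(0.000784 + 0.0576) = 0.242, so δp = 475.
Q = p + w: δQ = √(δp² + δw²) = √(2.25e+05 + 2460) = 477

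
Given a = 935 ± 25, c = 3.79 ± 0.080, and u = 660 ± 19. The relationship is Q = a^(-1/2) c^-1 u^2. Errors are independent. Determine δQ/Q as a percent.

Since Q is a product/quotient, work with relative uncertainties:
  (−½·δa/a)² = (-0.5×0.0267)² = 0.000179;  (-1·δc/c)² = (-1×0.0211)² = 0.000446;  (2·δu/u)² = (2×0.0288)² = 0.00331
δQ/Q = √(0.00394) = 0.0628

6.28%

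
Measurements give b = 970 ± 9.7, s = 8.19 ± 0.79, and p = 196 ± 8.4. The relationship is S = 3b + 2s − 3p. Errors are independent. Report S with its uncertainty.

2340 ± 38.5

Sums and differences: (δS)² = Σ (cᵢ δxᵢ)².
  (3·δb)² = 847;  (2·δs)² = 2.50;  (3·δp)² = 635
δS = √(1480) = 38.5
S = 2340.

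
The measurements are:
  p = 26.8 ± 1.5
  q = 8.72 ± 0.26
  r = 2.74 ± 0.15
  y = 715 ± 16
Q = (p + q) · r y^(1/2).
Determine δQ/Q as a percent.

7.04%

Let u = p + q = 35.5. δu = √(δp² + δq²) = √(2.25 + 0.0676) = 1.52, so δu/u = 0.0429.
Q is then a monomial in u, r, y:
δQ/Q = √((δu/u)² + (1·δr/r)² + (½·δy/y)²) = √(0.00184 + 0.00300 + 0.000125) = 0.0704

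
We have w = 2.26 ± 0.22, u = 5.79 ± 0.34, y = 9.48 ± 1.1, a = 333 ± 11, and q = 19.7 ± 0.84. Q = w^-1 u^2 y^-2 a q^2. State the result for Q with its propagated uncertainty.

Q is a product of powers, so relative uncertainties combine in quadrature:
  (-1·δw/w)² = (-1×0.0973)² = 0.00948;  (2·δu/u)² = (2×0.0587)² = 0.0138;  (-2·δy/y)² = (-2×0.116)² = 0.0539;  (1·δa/a)² = (1×0.0330)² = 0.00109;  (2·δq/q)² = (2×0.0426)² = 0.00727
δQ/Q = √(0.0855) = 0.292
Q = 21300, so δQ = 0.292 × 21300 = 6240.

21300 ± 6240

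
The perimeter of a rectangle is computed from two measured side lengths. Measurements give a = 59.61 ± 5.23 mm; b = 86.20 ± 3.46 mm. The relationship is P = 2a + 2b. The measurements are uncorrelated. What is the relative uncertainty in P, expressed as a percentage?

4.30%

Sums and differences: (δP)² = Σ (cᵢ δxᵢ)².
  (2·δa)² = 109;  (2·δb)² = 47.9
δP = √(157) = 12.5 mm
P = 291.6 mm, so δP/P = 12.5/291.6 = 0.0430.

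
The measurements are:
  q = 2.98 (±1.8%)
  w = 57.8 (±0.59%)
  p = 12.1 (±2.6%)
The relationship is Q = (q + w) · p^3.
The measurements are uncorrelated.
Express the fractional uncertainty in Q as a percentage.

7.82%

Let u = q + w = 60.8. δu = √(δq² + δw²) = √(0.00288 + 0.116) = 0.345, so δu/u = 0.00568.
Q is then a monomial in u, p:
δQ/Q = √((δu/u)² + (3·δp/p)²) = √(3.23e-05 + 0.00608) = 0.0782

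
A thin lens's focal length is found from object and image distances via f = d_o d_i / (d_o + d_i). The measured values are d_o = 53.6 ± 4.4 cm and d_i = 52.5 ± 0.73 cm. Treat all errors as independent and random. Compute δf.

∂f/∂d_o = (d_i/(d_o+d_i))² = 0.245;  ∂f/∂d_i = (d_o/(d_o+d_i))² = 0.255
δf = √((∂f/∂d_o · δd_o)² + (∂f/∂d_i · δd_i)²) = √(1.16 + 0.0347) = 1.09 cm

1.09 cm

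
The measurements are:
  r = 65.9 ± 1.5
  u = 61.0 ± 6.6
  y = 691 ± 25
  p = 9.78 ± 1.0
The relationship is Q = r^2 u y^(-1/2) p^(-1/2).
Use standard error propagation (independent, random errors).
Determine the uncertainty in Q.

Q is a product of powers, so relative uncertainties combine in quadrature:
  (2·δr/r)² = (2×0.0228)² = 0.00207;  (1·δu/u)² = (1×0.108)² = 0.0117;  (−½·δy/y)² = (-0.5×0.0362)² = 0.000327;  (−½·δp/p)² = (-0.5×0.102)² = 0.00261
δQ/Q = √(0.0167) = 0.129
Q = 3220, so δQ = 0.129 × 3220 = 417.

417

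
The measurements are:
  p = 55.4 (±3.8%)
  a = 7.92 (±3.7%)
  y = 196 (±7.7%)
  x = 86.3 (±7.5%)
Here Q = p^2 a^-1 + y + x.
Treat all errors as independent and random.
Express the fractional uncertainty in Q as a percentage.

5.47%

Let w = p^2·a^-1 = 388. δw/w = √((2·δp/p)² + (-1·δa/a)²) = √(0.00578 + 0.00137) = 0.0845, so δw = 32.8.
Q = w + y + x: δQ = √(δw² + δy² + δx²) = √(1070 + 228 + 41.9) = 36.6
Q = 670, so δQ/Q = 36.6/670 = 0.0547.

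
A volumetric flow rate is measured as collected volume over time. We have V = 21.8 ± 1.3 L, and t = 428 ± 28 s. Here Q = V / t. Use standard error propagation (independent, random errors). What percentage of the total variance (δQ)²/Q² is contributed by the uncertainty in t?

54.6%

(δQ/Q)² = (1·δV/V)² + (-1·δt/t)²
  V term: (1×0.0596)² = 0.00356
  t term: (-1×0.0654)² = 0.00428
Total = 0.00784. Share from t = 0.00428/0.00784 = 0.546.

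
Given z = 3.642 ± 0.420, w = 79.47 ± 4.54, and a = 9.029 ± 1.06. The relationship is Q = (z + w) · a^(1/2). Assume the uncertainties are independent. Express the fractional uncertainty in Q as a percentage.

8.03%

Let u = z + w = 83.11. δu = √(δz² + δw²) = √(0.176 + 20.6) = 4.56, so δu/u = 0.0549.
Q is then a monomial in u, a:
δQ/Q = √((δu/u)² + (½·δa/a)²) = √(0.00301 + 0.00345) = 0.0803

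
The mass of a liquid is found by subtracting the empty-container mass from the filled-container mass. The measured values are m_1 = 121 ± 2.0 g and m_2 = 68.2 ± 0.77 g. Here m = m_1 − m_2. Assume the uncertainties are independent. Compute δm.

Absolute uncertainties add in quadrature for a linear combination:
  (δm_1)² = 4.00;  (δm_2)² = 0.593
δm = √(4.59) = 2.14 g

2.14 g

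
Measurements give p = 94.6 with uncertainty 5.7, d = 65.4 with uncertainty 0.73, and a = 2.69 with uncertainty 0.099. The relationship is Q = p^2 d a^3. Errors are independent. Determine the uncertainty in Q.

For a monomial Q ∝ p^2, d, a^3, fractional errors add in quadrature:
  (2·δp/p)² = (2×0.0603)² = 0.0145;  (1·δd/d)² = (1×0.0112)² = 0.000125;  (3·δa/a)² = (3×0.0368)² = 0.0122
δQ/Q = √(0.0268) = 0.164
Q = 1.14e+07, so δQ = 0.164 × 1.14e+07 = 1.87e+06.

1.87e+06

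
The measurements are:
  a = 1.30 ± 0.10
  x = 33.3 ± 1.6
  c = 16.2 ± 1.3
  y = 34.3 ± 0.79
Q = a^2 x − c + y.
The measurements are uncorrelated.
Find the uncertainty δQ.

Let p = a^2·x = 56.3. δp/p = √((2·δa/a)² + (1·δx/x)²) = √(0.0237 + 0.00231) = 0.161, so δp = 9.07.
Q = p − c + y: δQ = √(δp² + δc² + δy²) = √(82.3 + 1.69 + 0.624) = 9.20

9.20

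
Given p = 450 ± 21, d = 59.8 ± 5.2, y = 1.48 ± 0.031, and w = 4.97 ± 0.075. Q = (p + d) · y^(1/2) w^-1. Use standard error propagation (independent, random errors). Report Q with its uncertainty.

Let u = p + d = 510. δu = √(δp² + δd²) = √(441 + 27.0) = 21.6, so δu/u = 0.0424.
Q is then a monomial in u, y, w:
δQ/Q = √((δu/u)² + (½·δy/y)² + (-1·δw/w)²) = √(0.00180 + 0.000110 + 0.000228) = 0.0462
Q = 125, so δQ = 0.0462 × 125 = 5.77.

125 ± 5.77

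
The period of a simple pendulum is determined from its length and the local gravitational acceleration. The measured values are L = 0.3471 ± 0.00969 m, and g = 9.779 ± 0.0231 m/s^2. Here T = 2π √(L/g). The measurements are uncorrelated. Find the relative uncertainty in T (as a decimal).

0.0140

T is a product of powers, so relative uncertainties combine in quadrature:
  (½·δL/L)² = (0.5×0.0279)² = 0.000195;  (−½·δg/g)² = (-0.5×0.00236)² = 1.4e-06
δT/T = √(0.000196) = 0.0140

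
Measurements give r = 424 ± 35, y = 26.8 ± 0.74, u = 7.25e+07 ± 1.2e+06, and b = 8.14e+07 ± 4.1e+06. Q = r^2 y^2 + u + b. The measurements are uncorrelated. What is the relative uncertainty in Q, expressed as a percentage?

8.08%

Let p = r^2·y^2 = 1.29e+08. δp/p = √((2·δr/r)² + (2·δy/y)²) = √(0.0273 + 0.00305) = 0.174, so δp = 2.25e+07.
Q = p + u + b: δQ = √(δp² + δu² + δb²) = √(5.05e+14 + 1.44e+12 + 1.68e+13) = 2.29e+07
Q = 2.83e+08, so δQ/Q = 2.29e+07/2.83e+08 = 0.0808.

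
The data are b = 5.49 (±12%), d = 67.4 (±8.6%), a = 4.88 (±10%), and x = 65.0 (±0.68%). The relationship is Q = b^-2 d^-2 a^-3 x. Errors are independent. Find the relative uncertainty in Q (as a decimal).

0.421

Products/powers → add relative errors in quadrature, weighted by exponent:
  (-2·δb/b)² = (-2×0.120)² = 0.0576;  (-2·δd/d)² = (-2×0.0860)² = 0.0296;  (-3·δa/a)² = (-3×0.100)² = 0.0900;  (1·δx/x)² = (1×0.00680)² = 4.62e-05
δQ/Q = √(0.177) = 0.421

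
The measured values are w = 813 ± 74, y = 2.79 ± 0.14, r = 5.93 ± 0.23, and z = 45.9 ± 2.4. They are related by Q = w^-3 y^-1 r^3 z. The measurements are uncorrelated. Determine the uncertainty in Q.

1.95e-06

Products/powers → add relative errors in quadrature, weighted by exponent:
  (-3·δw/w)² = (-3×0.0910)² = 0.0746;  (-1·δy/y)² = (-1×0.0502)² = 0.00252;  (3·δr/r)² = (3×0.0388)² = 0.0135;  (1·δz/z)² = (1×0.0523)² = 0.00273
δQ/Q = √(0.0934) = 0.306
Q = 6.38e-06, so δQ = 0.306 × 6.38e-06 = 1.95e-06.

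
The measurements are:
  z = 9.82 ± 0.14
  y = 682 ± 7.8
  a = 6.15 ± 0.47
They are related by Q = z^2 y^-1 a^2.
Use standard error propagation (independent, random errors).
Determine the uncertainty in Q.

Products/powers → add relative errors in quadrature, weighted by exponent:
  (2·δz/z)² = (2×0.0143)² = 0.000813;  (-1·δy/y)² = (-1×0.0114)² = 0.000131;  (2·δa/a)² = (2×0.0764)² = 0.0234
δQ/Q = √(0.0243) = 0.156
Q = 5.35, so δQ = 0.156 × 5.35 = 0.834.

0.834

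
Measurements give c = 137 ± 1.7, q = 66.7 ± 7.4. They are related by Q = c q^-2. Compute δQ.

0.00684

Each factor contributes (exponent × relative error)² to (δQ/Q)²:
  (1·δc/c)² = (1×0.0124)² = 0.000154;  (-2·δq/q)² = (-2×0.111)² = 0.0492
δQ/Q = √(0.0494) = 0.222
Q = 0.0308, so δQ = 0.222 × 0.0308 = 0.00684.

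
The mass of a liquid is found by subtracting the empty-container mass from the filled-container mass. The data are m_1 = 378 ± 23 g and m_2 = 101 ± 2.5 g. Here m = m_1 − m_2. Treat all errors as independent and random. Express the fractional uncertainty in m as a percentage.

8.35%

For a sum/difference, combine absolute errors in quadrature:
  (δm_1)² = 529;  (δm_2)² = 6.25
δm = √(535) = 23.1 g
m = 277 g, so δm/m = 23.1/277 = 0.0835.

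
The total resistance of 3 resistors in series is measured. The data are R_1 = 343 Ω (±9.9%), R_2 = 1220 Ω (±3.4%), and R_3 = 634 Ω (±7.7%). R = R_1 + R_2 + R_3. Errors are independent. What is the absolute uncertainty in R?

R is a linear combination, so absolute uncertainties add in quadrature:
  (δR_1)² = 1150;  (δR_2)² = 1720;  (δR_3)² = 2380
δR = √(5260) = 72.5 Ω

72.5 Ω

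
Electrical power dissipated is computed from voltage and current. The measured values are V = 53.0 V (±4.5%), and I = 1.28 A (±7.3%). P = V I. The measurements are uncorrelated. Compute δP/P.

Each factor contributes (exponent × relative error)² to (δP/P)²:
  (1·δV/V)² = (1×0.0450)² = 0.00202;  (1·δI/I)² = (1×0.0730)² = 0.00533
δP/P = √(0.00735) = 0.0858

0.0858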